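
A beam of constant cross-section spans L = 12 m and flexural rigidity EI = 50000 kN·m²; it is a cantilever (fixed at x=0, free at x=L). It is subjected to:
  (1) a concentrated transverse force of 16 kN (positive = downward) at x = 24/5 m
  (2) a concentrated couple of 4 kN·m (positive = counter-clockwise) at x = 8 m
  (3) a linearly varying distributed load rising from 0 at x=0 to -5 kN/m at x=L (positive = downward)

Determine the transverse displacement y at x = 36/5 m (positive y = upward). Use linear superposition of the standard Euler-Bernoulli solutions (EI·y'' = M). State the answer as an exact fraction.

y(36/5) = 682272/9765625 m

Load 1 — point force P=16 kN at a=24/5 m (b=L-a=36/5):
  y_1 = -Pa²(3x-a)/(6EI)  [x>a] = -16·(24/5)²·(3·(36/5)-(24/5))/(6·50000) = -8064/390625 m
Load 2 — applied couple M₀=4 kN·m at a=8 m (b=L-a=4):
  y_2 = M₀x²/(2EI)  [x≤a] = 4·(36/5)²/(2·50000) = 162/78125 m
Load 3 — triangular load w₀=-5 kN/m (0→w₀ over full span):
  y_3 = (w₀Lx³/12-w₀L²x²/6-w₀x⁵/(120L))/EI = ((-5)·12·(36/5)³/12-(-5)·12²·(36/5)²/6-(-5)·(36/5)⁵/(120·12))/50000 = 863622/9765625 m
Superposition: y = Σ y_i = 682272/9765625 m ≈ 0.069865 m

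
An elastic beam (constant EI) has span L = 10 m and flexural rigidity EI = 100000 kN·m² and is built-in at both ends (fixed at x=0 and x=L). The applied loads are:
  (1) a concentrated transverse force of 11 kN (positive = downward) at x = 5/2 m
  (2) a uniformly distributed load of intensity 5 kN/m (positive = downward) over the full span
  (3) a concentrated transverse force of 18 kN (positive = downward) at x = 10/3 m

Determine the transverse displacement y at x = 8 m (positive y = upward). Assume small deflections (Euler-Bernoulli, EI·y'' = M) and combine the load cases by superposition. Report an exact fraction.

y(8) = -11779/14400000 m

Load 1 — point force P=11 kN at a=5/2 m (b=L-a=15/2):
  y_1 = -Pa²(L-x)²(3bL-(3b+a)(L-x))/(6L³EI)  [x>a] = -11·(5/2)²·(10-8)²·(3·(15/2)·10-(3·(15/2)+(5/2))·(10-8))/(6·10³·100000) = -77/960000 m
Load 2 — uniform load w=5 kN/m over full span:
  y_2 = -wx²(L-x)²/(24EI) = -5·8²·(10-8)²/(24·100000) = -1/1875 m
Load 3 — point force P=18 kN at a=10/3 m (b=L-a=20/3):
  y_3 = -Pa²(L-x)²(3bL-(3b+a)(L-x))/(6L³EI)  [x>a] = -18·(10/3)²·(10-8)²·(3·(20/3)·10-(3·(20/3)+(10/3))·(10-8))/(6·10³·100000) = -23/112500 m
Superposition: y = Σ y_i = -11779/14400000 m ≈ -0.000818 m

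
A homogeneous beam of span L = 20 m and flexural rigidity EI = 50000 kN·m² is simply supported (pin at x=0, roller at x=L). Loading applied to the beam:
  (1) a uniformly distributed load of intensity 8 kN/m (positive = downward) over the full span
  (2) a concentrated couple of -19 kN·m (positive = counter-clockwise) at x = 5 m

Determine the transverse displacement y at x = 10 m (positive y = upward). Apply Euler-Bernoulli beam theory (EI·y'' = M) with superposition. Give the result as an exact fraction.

Load 1 — uniform load w=8 kN/m over full span:
  y_1 = -wx(L³-2Lx²+x³)/(24EI) = -8·10·(20³-2·20·10²+10³)/(24·50000) = -1/3 m
Load 2 — applied couple M₀=-19 kN·m at a=5 m (b=L-a=15):
  y_2 = (M₀x³/(6L)-M₀(x-a)²/2+C₁x)/EI  [x>a] with C₁=M₀(3b²-L²)/(6L)=-1045/24 = ((-19)·10³/(6·20)-(-19)·(10-5)²/2+(-1045/24)·10)/50000 = -57/8000 m
Superposition: y = Σ y_i = -8171/24000 m ≈ -0.340458 m

y(10) = -8171/24000 m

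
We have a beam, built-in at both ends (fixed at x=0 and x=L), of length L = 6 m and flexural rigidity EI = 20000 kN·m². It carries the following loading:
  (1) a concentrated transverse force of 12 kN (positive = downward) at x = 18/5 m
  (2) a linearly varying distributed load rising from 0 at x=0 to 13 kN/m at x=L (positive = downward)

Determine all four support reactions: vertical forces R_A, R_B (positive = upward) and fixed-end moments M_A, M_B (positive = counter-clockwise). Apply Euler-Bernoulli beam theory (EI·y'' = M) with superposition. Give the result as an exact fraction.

Load 1 — point force P=12 kN at a=18/5 m (b=L-a=12/5):
  R_A = Pb²(3a+b)/L³ = 12·(12/5)²·(3·(18/5)+(12/5))/6³ = 528/125 kN
  M_A = Pab²/L² = 12·(18/5)·(12/5)²/6² = 864/125 kN·m
  R_B = Pa²(a+3b)/L³ = 12·(18/5)²·((18/5)+3·(12/5))/6³ = 972/125 kN
  M_B = -Pa²b/L² = -12·(18/5)²·(12/5)/6² = -1296/125 kN·m
Load 2 — triangular load w₀=13 kN/m (0→w₀ over full span):
  R_A = 3w₀L/20 = 3·13·6/20 = 117/10 kN
  M_A = w₀L²/30 = 13·6²/30 = 78/5 kN·m
  R_B = 7w₀L/20 = 7·13·6/20 = 273/10 kN
  M_B = -w₀L²/20 = -13·6²/20 = -117/5 kN·m
Superposition: R_A = 3981/250 kN, M_A = 2814/125 kN·m, R_B = 8769/250 kN, M_B = -4221/125 kN·m

R_A = 3981/250 kN, M_A = 2814/125 kN·m, R_B = 8769/250 kN, M_B = -4221/125 kN·m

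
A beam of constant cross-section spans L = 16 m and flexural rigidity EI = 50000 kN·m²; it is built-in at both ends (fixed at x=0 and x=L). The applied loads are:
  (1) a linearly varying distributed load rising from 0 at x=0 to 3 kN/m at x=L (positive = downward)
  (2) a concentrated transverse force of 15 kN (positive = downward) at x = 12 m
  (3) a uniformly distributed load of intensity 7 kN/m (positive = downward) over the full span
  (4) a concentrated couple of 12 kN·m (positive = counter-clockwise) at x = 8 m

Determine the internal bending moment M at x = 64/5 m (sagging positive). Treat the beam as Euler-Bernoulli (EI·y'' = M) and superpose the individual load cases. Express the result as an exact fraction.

Load 1 — triangular load w₀=3 kN/m (0→w₀ over full span):
  M_1 = 3w₀Lx/20 - w₀L²/30 - w₀x³/(6L) = 3·3·16·(64/5)/20 - 3·16²/30 - 3·(64/5)³/(6·16) = 128/125 kN·m
Load 2 — point force P=15 kN at a=12 m (b=L-a=4):
  M_2 = Pa²(a+3b)(L-x)/L³ - Pa²b/L²  [x>a] = 15·12²·(12+3·4)·(16-(64/5))/16³ - 15·12²·4/16² = 27/4 kN·m
Load 3 — uniform load w=7 kN/m over full span:
  M_3 = wLx/2 - wL²/12 - wx²/2 = 7·16·(64/5)/2 - 7·16²/12 - 7·(64/5)²/2 = -448/75 kN·m
Load 4 — applied couple M₀=12 kN·m at a=8 m (b=L-a=8):
  M_4 = R_Ax - M_A - M₀  [x>a] with R_A=9/8, M_A=3 = (9/8)·(64/5) - 3 - 12 = -3/5 kN·m
Superposition: M = Σ M_i = 1801/1500 kN·m ≈ 1.200667 kN·m

M(64/5) = 1801/1500 kN·m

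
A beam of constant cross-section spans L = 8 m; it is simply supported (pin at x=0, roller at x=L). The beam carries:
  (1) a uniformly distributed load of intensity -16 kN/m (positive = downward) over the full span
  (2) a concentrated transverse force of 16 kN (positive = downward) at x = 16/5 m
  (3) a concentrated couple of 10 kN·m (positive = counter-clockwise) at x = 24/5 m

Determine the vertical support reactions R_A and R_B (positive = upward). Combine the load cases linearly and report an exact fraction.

Load 1 — uniform load w=-16 kN/m over full span:
  R_A = wL/2 = (-16)·8/2 = -64 kN
  R_B = wL/2 = (-16)·8/2 = -64 kN
Load 2 — point force P=16 kN at a=16/5 m (b=L-a=24/5):
  R_A = Pb/L = 16·(24/5)/8 = 48/5 kN
  R_B = Pa/L = 16·(16/5)/8 = 32/5 kN
Load 3 — applied couple M₀=10 kN·m at a=24/5 m (b=L-a=16/5):
  R_A = M₀/L = 10/8 = 5/4 kN
  R_B = -M₀/L = -10/8 = -5/4 kN
Superposition: R_A = -1063/20 kN, R_B = -1177/20 kN

R_A = -1063/20 kN, R_B = -1177/20 kN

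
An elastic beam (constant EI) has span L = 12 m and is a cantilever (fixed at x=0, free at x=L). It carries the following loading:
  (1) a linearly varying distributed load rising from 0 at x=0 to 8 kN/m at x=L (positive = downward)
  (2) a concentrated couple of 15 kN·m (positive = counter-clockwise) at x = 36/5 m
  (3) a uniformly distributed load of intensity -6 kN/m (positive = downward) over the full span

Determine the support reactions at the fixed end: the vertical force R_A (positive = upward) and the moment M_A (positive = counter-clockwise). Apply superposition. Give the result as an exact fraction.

Load 1 — triangular load w₀=8 kN/m (0→w₀ over full span):
  R_A = w₀L/2 = 8·12/2 = 48 kN
  M_A = w₀L²/3 = 8·12²/3 = 384 kN·m
Load 2 — applied couple M₀=15 kN·m at a=36/5 m (b=L-a=24/5):
  R_A = 0 kN
  M_A = -M₀ = -15 kN·m
Load 3 — uniform load w=-6 kN/m over full span:
  R_A = wL = (-6)·12 = -72 kN
  M_A = wL²/2 = (-6)·12²/2 = -432 kN·m
Superposition: R_A = -24 kN, M_A = -63 kN·m

R_A = -24 kN, M_A = -63 kN·m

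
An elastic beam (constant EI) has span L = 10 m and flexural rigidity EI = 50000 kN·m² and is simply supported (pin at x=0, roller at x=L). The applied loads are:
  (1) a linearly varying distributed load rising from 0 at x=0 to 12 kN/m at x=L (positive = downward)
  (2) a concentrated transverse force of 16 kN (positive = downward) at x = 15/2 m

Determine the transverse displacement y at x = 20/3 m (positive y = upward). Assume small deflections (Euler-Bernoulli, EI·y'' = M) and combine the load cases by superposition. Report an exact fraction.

Load 1 — triangular load w₀=12 kN/m (0→w₀ over full span):
  y_1 = -w₀x(7L⁴-10L²x²+3x⁴)/(360LEI) = -12·(20/3)·(7·10⁴-10·10²·(20/3)²+3·(20/3)⁴)/(360·10·50000) = -17/1215 m
Load 2 — point force P=16 kN at a=15/2 m (b=L-a=5/2):
  y_2 = -Pbx(L²-b²-x²)/(6LEI)  [x≤a] = -16·(5/2)·(20/3)·(10²-(5/2)²-(20/3)²)/(6·10·50000) = -71/16200 m
Superposition: y = Σ y_i = -893/48600 m ≈ -0.018374 m

y(20/3) = -893/48600 m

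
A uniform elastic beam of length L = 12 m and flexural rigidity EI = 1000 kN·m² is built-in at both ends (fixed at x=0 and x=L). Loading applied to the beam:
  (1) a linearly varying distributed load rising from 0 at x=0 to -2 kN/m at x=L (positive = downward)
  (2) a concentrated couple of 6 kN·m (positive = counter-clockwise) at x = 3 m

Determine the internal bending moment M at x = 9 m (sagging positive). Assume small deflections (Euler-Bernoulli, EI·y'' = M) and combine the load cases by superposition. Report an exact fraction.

M(9) = -189/80 kN·m

Load 1 — triangular load w₀=-2 kN/m (0→w₀ over full span):
  M_1 = 3w₀Lx/20 - w₀L²/30 - w₀x³/(6L) = 3·(-2)·12·9/20 - (-2)·12²/30 - (-2)·9³/(6·12) = -51/20 kN·m
Load 2 — applied couple M₀=6 kN·m at a=3 m (b=L-a=9):
  M_2 = R_Ax - M_A - M₀  [x>a] with R_A=9/16, M_A=-9/8 = (9/16)·9 - (-9/8) - 6 = 3/16 kN·m
Superposition: M = Σ M_i = -189/80 kN·m ≈ -2.362500 kN·m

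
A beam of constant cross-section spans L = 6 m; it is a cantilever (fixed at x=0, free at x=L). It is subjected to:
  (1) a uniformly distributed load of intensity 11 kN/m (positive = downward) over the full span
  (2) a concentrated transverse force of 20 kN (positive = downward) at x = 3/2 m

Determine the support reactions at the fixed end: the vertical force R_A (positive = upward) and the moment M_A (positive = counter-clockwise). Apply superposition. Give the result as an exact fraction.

Load 1 — uniform load w=11 kN/m over full span:
  R_A = wL = 11·6 = 66 kN
  M_A = wL²/2 = 11·6²/2 = 198 kN·m
Load 2 — point force P=20 kN at a=3/2 m (b=L-a=9/2):
  R_A = P = 20 kN
  M_A = Pa = 20·(3/2) = 30 kN·m
Superposition: R_A = 86 kN, M_A = 228 kN·m

R_A = 86 kN, M_A = 228 kN·m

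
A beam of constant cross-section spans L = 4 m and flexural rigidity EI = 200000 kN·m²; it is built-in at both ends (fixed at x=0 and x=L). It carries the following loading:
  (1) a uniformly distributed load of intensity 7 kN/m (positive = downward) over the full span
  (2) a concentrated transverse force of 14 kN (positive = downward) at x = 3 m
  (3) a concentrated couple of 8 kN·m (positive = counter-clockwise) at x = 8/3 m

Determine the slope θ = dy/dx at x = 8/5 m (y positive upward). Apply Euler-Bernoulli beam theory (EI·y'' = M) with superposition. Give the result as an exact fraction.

Load 1 — uniform load w=7 kN/m over full span:
  θ_1 = -wx(L-x)(L-2x)/(12EI) = -7·(8/5)·(4-(8/5))·(4-2·(8/5))/(12·200000) = -7/781250 rad
Load 2 — point force P=14 kN at a=3 m (b=L-a=1):
  θ_2 = -Pb²x(2aL-(3a+b)x)/(2L³EI)  [x≤a] = -14·1²·(8/5)·(2·3·4-(3·3+1)·(8/5))/(2·4³·200000) = -7/1000000 rad
Load 3 — applied couple M₀=8 kN·m at a=8/3 m (b=L-a=4/3):
  θ_3 = (R_Ax²/2 - M_Ax)/EI  [x≤a] with R_A=8/3, M_A=8/3 = ((8/3)·(8/5)²/2 - (8/3)·(8/5))/200000 = -1/234375 rad
Superposition: θ = Σ θ_i = -1517/75000000 rad ≈ -0.000020 rad

θ(8/5) = -1517/75000000 rad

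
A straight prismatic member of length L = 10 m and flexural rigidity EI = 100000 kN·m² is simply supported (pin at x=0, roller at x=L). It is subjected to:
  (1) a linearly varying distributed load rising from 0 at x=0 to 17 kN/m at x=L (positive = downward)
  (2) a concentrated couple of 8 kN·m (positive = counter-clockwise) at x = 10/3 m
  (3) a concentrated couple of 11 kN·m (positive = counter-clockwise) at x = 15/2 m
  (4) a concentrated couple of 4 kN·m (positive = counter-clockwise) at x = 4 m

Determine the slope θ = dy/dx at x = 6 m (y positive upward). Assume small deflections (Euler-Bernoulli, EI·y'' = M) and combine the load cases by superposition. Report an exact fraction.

Load 1 — triangular load w₀=17 kN/m (0→w₀ over full span):
  θ_1 = -w₀(7L⁴-30L²x²+15x⁴)/(360LEI) = -17·(7·10⁴-30·10²·6²+15·6⁴)/(360·10·100000) = 493/562500 rad
Load 2 — applied couple M₀=8 kN·m at a=10/3 m (b=L-a=20/3):
  θ_2 = (M₀x²/(2L)-M₀(x-a)+C₁)/EI  [x>a] with C₁=M₀(3b²-L²)/(6L)=40/9 = (8·6²/(2·10)-8·(6-(10/3))+(40/9))/100000 = -7/281250 rad
Load 3 — applied couple M₀=11 kN·m at a=15/2 m (b=L-a=5/2):
  θ_3 = (M₀x²/(2L)+C₁)/EI  [x≤a] with C₁=M₀(3b²-L²)/(6L)=-715/48 = (11·6²/(2·10)+(-715/48))/100000 = 1177/24000000 rad
Load 4 — applied couple M₀=4 kN·m at a=4 m (b=L-a=6):
  θ_4 = (M₀x²/(2L)-M₀(x-a)+C₁)/EI  [x>a] with C₁=M₀(3b²-L²)/(6L)=8/15 = (4·6²/(2·10)-4·(6-4)+(8/15))/100000 = -1/375000 rad
Superposition: θ = Σ θ_i = 64651/72000000 rad ≈ 0.000898 rad

θ(6) = 64651/72000000 rad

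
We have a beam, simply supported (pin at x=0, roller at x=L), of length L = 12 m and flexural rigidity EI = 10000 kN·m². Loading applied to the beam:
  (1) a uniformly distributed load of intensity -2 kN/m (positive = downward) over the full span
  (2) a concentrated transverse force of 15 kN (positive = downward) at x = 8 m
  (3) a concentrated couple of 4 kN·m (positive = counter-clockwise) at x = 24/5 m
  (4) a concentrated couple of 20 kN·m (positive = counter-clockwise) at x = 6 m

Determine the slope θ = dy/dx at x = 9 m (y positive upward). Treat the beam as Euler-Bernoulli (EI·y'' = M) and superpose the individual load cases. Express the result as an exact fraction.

θ(9) = -1187/750000 rad

Load 1 — uniform load w=-2 kN/m over full span:
  θ_1 = -w(L³-6Lx²+4x³)/(24EI) = -(-2)·(12³-6·12·9²+4·9³)/(24·10000) = -99/10000 rad
Load 2 — point force P=15 kN at a=8 m (b=L-a=4):
  θ_2 = -Pa(2L²-6Lx+3x²+a²)/(6LEI)  [x>a] = -15·8·(2·12²-6·12·9+3·9²+8²)/(6·12·10000) = 53/6000 rad
Load 3 — applied couple M₀=4 kN·m at a=24/5 m (b=L-a=36/5):
  θ_3 = (M₀x²/(2L)-M₀(x-a)+C₁)/EI  [x>a] with C₁=M₀(3b²-L²)/(6L)=16/25 = (4·9²/(2·12)-4·(9-(24/5))+(16/25))/10000 = -133/500000 rad
Load 4 — applied couple M₀=20 kN·m at a=6 m (b=L-a=6):
  θ_4 = (M₀x²/(2L)-M₀(x-a)+C₁)/EI  [x>a] with C₁=M₀(3b²-L²)/(6L)=-10 = (20·9²/(2·12)-20·(9-6)+(-10))/10000 = -1/4000 rad
Superposition: θ = Σ θ_i = -1187/750000 rad ≈ -0.001583 rad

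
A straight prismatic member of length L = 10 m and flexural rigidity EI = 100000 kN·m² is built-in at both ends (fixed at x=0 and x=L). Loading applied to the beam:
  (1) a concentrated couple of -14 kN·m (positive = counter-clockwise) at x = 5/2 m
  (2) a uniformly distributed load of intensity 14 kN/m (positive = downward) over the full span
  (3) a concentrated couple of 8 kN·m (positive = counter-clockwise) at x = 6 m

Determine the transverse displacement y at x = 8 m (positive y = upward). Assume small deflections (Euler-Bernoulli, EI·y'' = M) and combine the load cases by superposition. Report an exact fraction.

Load 1 — applied couple M₀=-14 kN·m at a=5/2 m (b=L-a=15/2):
  y_1 = (R_Ax³/6 - M_Ax²/2 - M₀(x-a)²/2)/EI  [x>a] with R_A=-63/40, M_A=21/8 = ((-63/40)·8³/6 - (21/8)·8²/2 - (-14)·(8-(5/2))²/2)/100000 = -133/2000000 m
Load 2 — uniform load w=14 kN/m over full span:
  y_2 = -wx²(L-x)²/(24EI) = -14·8²·(10-8)²/(24·100000) = -14/9375 m
Load 3 — applied couple M₀=8 kN·m at a=6 m (b=L-a=4):
  y_3 = (R_Ax³/6 - M_Ax²/2 - M₀(x-a)²/2)/EI  [x>a] with R_A=144/125, M_A=64/25 = ((144/125)·8³/6 - (64/25)·8²/2 - 8·(8-6)²/2)/100000 = 3/781250 m
Superposition: y = Σ y_i = -233399/150000000 m ≈ -0.001556 m

y(8) = -233399/150000000 m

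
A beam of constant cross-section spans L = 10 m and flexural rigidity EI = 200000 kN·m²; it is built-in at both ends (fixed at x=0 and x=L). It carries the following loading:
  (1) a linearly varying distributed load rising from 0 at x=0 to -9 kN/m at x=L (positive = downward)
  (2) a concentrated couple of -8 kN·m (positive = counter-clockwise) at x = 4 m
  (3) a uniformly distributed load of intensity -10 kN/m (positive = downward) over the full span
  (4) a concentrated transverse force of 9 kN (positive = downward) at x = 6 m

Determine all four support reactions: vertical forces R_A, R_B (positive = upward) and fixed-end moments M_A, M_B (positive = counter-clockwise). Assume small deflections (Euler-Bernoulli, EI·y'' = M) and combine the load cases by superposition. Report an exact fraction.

Load 1 — triangular load w₀=-9 kN/m (0→w₀ over full span):
  R_A = 3w₀L/20 = 3·(-9)·10/20 = -27/2 kN
  M_A = w₀L²/30 = (-9)·10²/30 = -30 kN·m
  R_B = 7w₀L/20 = 7·(-9)·10/20 = -63/2 kN
  M_B = -w₀L²/20 = -(-9)·10²/20 = 45 kN·m
Load 2 — applied couple M₀=-8 kN·m at a=4 m (b=L-a=6):
  R_A = 6M₀ab/L³ = 6·(-8)·4·6/10³ = -144/125 kN
  M_A = M₀b(2a-b)/L² = (-8)·6·(2·4-6)/10² = -24/25 kN·m
  R_B = -6M₀ab/L³ = -6·(-8)·4·6/10³ = 144/125 kN
  M_B = M₀a(2b-a)/L² = (-8)·4·(2·6-4)/10² = -64/25 kN·m
Load 3 — uniform load w=-10 kN/m over full span:
  R_A = wL/2 = (-10)·10/2 = -50 kN
  M_A = wL²/12 = (-10)·10²/12 = -250/3 kN·m
  R_B = wL/2 = (-10)·10/2 = -50 kN
  M_B = -wL²/12 = -(-10)·10²/12 = 250/3 kN·m
Load 4 — point force P=9 kN at a=6 m (b=L-a=4):
  R_A = Pb²(3a+b)/L³ = 9·4²·(3·6+4)/10³ = 396/125 kN
  M_A = Pab²/L² = 9·6·4²/10² = 216/25 kN·m
  R_B = Pa²(a+3b)/L³ = 9·6²·(6+3·4)/10³ = 729/125 kN
  M_B = -Pa²b/L² = -9·6²·4/10² = -324/25 kN·m
Superposition: R_A = -15371/250 kN, M_A = -7924/75 kN·m, R_B = -18629/250 kN, M_B = 8461/75 kN·m

R_A = -15371/250 kN, M_A = -7924/75 kN·m, R_B = -18629/250 kN, M_B = 8461/75 kN·m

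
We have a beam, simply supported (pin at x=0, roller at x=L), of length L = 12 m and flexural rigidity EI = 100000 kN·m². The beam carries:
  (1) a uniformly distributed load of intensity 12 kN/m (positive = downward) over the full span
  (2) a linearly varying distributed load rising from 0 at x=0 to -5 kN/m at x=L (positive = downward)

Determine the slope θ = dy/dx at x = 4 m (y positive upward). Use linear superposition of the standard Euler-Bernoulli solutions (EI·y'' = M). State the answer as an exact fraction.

Load 1 — uniform load w=12 kN/m over full span:
  θ_1 = -w(L³-6Lx²+4x³)/(24EI) = -12·(12³-6·12·4²+4·4³)/(24·100000) = -13/3125 rad
Load 2 — triangular load w₀=-5 kN/m (0→w₀ over full span):
  θ_2 = -w₀(7L⁴-30L²x²+15x⁴)/(360LEI) = -(-5)·(7·12⁴-30·12²·4²+15·4⁴)/(360·12·100000) = 26/28125 rad
Superposition: θ = Σ θ_i = -91/28125 rad ≈ -0.003236 rad

θ(4) = -91/28125 rad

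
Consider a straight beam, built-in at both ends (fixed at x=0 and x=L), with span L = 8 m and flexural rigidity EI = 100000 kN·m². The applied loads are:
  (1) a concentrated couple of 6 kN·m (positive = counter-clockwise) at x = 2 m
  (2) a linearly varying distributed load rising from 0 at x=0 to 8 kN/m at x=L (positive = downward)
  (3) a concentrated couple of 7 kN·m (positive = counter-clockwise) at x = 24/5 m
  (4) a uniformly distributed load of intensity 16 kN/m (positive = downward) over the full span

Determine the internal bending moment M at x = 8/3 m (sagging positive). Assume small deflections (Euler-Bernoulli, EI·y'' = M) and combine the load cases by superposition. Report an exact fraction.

Load 1 — applied couple M₀=6 kN·m at a=2 m (b=L-a=6):
  M_1 = R_Ax - M_A - M₀  [x>a] with R_A=27/32, M_A=-9/8 = (27/32)·(8/3) - (-9/8) - 6 = -21/8 kN·m
Load 2 — triangular load w₀=8 kN/m (0→w₀ over full span):
  M_2 = 3w₀Lx/20 - w₀L²/30 - w₀x³/(6L) = 3·8·8·(8/3)/20 - 8·8²/30 - 8·(8/3)³/(6·8) = 2176/405 kN·m
Load 3 — applied couple M₀=7 kN·m at a=24/5 m (b=L-a=16/5):
  M_3 = R_Ax - M_A  [x≤a] with R_A=63/50, M_A=56/25 = (63/50)·(8/3) - (56/25) = 28/25 kN·m
Load 4 — uniform load w=16 kN/m over full span:
  M_4 = wLx/2 - wL²/12 - wx²/2 = 16·8·(8/3)/2 - 16·8²/12 - 16·(8/3)²/2 = 256/9 kN·m
Superposition: M = Σ M_i = 523459/16200 kN·m ≈ 32.312284 kN·m

M(8/3) = 523459/16200 kN·m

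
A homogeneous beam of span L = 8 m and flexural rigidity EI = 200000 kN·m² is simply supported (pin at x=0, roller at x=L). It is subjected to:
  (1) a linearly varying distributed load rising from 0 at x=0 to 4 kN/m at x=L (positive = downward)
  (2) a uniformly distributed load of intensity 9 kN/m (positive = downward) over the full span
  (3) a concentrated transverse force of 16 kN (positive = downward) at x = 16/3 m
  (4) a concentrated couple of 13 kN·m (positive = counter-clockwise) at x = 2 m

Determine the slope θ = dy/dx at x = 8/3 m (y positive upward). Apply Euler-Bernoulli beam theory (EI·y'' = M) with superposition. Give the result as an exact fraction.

Load 1 — triangular load w₀=4 kN/m (0→w₀ over full span):
  θ_1 = -w₀(7L⁴-30L²x²+15x⁴)/(360LEI) = -4·(7·8⁴-30·8²·(8/3)²+15·(8/3)⁴)/(360·8·200000) = -416/3796875 rad
Load 2 — uniform load w=9 kN/m over full span:
  θ_2 = -w(L³-6Lx²+4x³)/(24EI) = -9·(8³-6·8·(8/3)²+4·(8/3)³)/(24·200000) = -13/28125 rad
Load 3 — point force P=16 kN at a=16/3 m (b=L-a=8/3):
  θ_3 = -Pb(L²-b²-3x²)/(6LEI)  [x≤a] = -16·(8/3)·(8²-(8/3)²-3·(8/3)²)/(6·8·200000) = -8/50625 rad
Load 4 — applied couple M₀=13 kN·m at a=2 m (b=L-a=6):
  θ_4 = (M₀x²/(2L)-M₀(x-a)+C₁)/EI  [x>a] with C₁=M₀(3b²-L²)/(6L)=143/12 = (13·(8/3)²/(2·8)-13·((8/3)-2)+(143/12))/200000 = 13/288000 rad
Superposition: θ = Σ θ_i = -665501/972000000 rad ≈ -0.000685 rad

θ(8/3) = -665501/972000000 rad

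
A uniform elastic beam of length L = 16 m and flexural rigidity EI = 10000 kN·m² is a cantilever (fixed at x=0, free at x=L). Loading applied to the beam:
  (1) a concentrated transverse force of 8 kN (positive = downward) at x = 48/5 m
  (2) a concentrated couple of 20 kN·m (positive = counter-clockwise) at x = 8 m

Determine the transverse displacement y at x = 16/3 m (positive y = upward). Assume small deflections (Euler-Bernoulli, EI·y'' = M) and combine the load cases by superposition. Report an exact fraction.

y(16/3) = -15328/253125 m

Load 1 — point force P=8 kN at a=48/5 m (b=L-a=32/5):
  y_1 = -Px²(3a-x)/(6EI)  [x≤a] = -8·(16/3)²·(3·(48/5)-(16/3))/(6·10000) = -22528/253125 m
Load 2 — applied couple M₀=20 kN·m at a=8 m (b=L-a=8):
  y_2 = M₀x²/(2EI)  [x≤a] = 20·(16/3)²/(2·10000) = 32/1125 m
Superposition: y = Σ y_i = -15328/253125 m ≈ -0.060555 m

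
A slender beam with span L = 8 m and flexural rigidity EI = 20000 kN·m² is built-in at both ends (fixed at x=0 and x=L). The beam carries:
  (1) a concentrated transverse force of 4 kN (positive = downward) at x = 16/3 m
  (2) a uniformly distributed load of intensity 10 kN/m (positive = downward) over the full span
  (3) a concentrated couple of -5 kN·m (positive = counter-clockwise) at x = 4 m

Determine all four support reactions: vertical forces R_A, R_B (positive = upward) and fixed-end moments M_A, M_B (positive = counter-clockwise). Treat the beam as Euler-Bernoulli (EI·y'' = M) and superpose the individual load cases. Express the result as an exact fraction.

R_A = 17323/432 kN, M_A = 5881/108 kN·m, R_B = 18965/432 kN, M_B = -6407/108 kN·m

Load 1 — point force P=4 kN at a=16/3 m (b=L-a=8/3):
  R_A = Pb²(3a+b)/L³ = 4·(8/3)²·(3·(16/3)+(8/3))/8³ = 28/27 kN
  M_A = Pab²/L² = 4·(16/3)·(8/3)²/8² = 64/27 kN·m
  R_B = Pa²(a+3b)/L³ = 4·(16/3)²·((16/3)+3·(8/3))/8³ = 80/27 kN
  M_B = -Pa²b/L² = -4·(16/3)²·(8/3)/8² = -128/27 kN·m
Load 2 — uniform load w=10 kN/m over full span:
  R_A = wL/2 = 10·8/2 = 40 kN
  M_A = wL²/12 = 10·8²/12 = 160/3 kN·m
  R_B = wL/2 = 10·8/2 = 40 kN
  M_B = -wL²/12 = -10·8²/12 = -160/3 kN·m
Load 3 — applied couple M₀=-5 kN·m at a=4 m (b=L-a=4):
  R_A = 6M₀ab/L³ = 6·(-5)·4·4/8³ = -15/16 kN
  M_A = M₀b(2a-b)/L² = (-5)·4·(2·4-4)/8² = -5/4 kN·m
  R_B = -6M₀ab/L³ = -6·(-5)·4·4/8³ = 15/16 kN
  M_B = M₀a(2b-a)/L² = (-5)·4·(2·4-4)/8² = -5/4 kN·m
Superposition: R_A = 17323/432 kN, M_A = 5881/108 kN·m, R_B = 18965/432 kN, M_B = -6407/108 kN·m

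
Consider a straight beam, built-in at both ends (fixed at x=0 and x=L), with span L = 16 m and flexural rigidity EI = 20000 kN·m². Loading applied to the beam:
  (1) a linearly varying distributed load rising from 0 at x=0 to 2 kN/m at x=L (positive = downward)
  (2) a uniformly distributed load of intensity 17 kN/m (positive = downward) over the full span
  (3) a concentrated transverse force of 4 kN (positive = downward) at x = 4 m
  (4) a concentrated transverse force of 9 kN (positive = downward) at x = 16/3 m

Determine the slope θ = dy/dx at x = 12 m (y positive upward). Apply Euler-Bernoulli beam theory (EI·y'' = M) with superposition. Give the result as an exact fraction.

Load 1 — triangular load w₀=2 kN/m (0→w₀ over full span):
  θ_1 = -w₀(2x(L-x)(L-2x)(x+2L)+x²(L-x)²)/(120LEI) = -2·(2·12·(16-12)·(16-2·12)·(12+2·16)+12²·(16-12)²)/(120·16·20000) = 41/25000 rad
Load 2 — uniform load w=17 kN/m over full span:
  θ_2 = -wx(L-x)(L-2x)/(12EI) = -17·12·(16-12)·(16-2·12)/(12·20000) = 17/625 rad
Load 3 — point force P=4 kN at a=4 m (b=L-a=12):
  θ_3 = Pa²(L-x)(2bL-(3b+a)(L-x))/(2L³EI)  [x>a] = 4·4²·(16-12)·(2·12·16-(3·12+4)·(16-12))/(2·16³·20000) = 7/20000 rad
Load 4 — point force P=9 kN at a=16/3 m (b=L-a=32/3):
  θ_4 = Pa²(L-x)(2bL-(3b+a)(L-x))/(2L³EI)  [x>a] = 9·(16/3)²·(16-12)·(2·(32/3)·16-(3·(32/3)+(16/3))·(16-12))/(2·16³·20000) = 3/2500 rad
Superposition: θ = Σ θ_i = 3039/100000 rad ≈ 0.030390 rad

θ(12) = 3039/100000 rad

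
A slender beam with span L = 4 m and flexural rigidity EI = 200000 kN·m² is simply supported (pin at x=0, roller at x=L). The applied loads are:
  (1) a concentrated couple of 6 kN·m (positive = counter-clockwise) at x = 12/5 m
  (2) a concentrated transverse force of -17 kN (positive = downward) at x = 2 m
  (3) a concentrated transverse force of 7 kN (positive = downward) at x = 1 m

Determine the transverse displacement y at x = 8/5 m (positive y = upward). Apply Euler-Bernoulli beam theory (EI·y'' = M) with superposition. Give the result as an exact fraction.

y(8/5) = 9469/150000000 m

Load 1 — applied couple M₀=6 kN·m at a=12/5 m (b=L-a=8/5):
  y_1 = (M₀x³/(6L)+C₁x)/EI  [x≤a] with C₁=M₀(3b²-L²)/(6L)=-52/25 = (6·(8/5)³/(6·4)+(-52/25)·(8/5))/200000 = -9/781250 m
Load 2 — point force P=-17 kN at a=2 m (b=L-a=2):
  y_2 = -Pbx(L²-b²-x²)/(6LEI)  [x≤a] = -(-17)·2·(8/5)·(4²-2²-(8/5)²)/(6·4·200000) = 1003/9375000 m
Load 3 — point force P=7 kN at a=1 m (b=L-a=3):
  y_3 = -Pa(L-x)(2Lx-a²-x²)/(6LEI)  [x>a] = -7·1·(4-(8/5))·(2·4·(8/5)-1²-(8/5)²)/(6·4·200000) = -1617/50000000 m
Superposition: y = Σ y_i = 9469/150000000 m ≈ 0.000063 m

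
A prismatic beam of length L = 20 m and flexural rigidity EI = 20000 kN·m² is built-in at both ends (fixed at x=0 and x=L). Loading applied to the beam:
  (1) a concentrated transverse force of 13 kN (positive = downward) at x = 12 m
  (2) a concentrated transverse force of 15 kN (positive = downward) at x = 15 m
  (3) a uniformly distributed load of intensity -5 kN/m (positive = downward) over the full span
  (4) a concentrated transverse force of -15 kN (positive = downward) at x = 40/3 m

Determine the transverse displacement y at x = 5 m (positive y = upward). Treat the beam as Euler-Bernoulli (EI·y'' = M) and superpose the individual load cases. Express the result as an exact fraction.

Load 1 — point force P=13 kN at a=12 m (b=L-a=8):
  y_1 = -Pb²x²(3aL-(3a+b)x)/(6L³EI)  [x≤a] = -13·8²·5²·(3·12·20-(3·12+8)·5)/(6·20³·20000) = -13/1200 m
Load 2 — point force P=15 kN at a=15 m (b=L-a=5):
  y_2 = -Pb²x²(3aL-(3a+b)x)/(6L³EI)  [x≤a] = -15·5²·5²·(3·15·20-(3·15+5)·5)/(6·20³·20000) = -13/2048 m
Load 3 — uniform load w=-5 kN/m over full span:
  y_3 = -wx²(L-x)²/(24EI) = -(-5)·5²·(20-5)²/(24·20000) = 15/256 m
Load 4 — point force P=-15 kN at a=40/3 m (b=L-a=20/3):
  y_4 = -Pb²x²(3aL-(3a+b)x)/(6L³EI)  [x≤a] = -(-15)·(20/3)²·5²·(3·(40/3)·20-(3·(40/3)+(20/3))·5)/(6·20³·20000) = 17/1728 m
Superposition: y = Σ y_i = 70849/1382400 m ≈ 0.051251 m

y(5) = 70849/1382400 m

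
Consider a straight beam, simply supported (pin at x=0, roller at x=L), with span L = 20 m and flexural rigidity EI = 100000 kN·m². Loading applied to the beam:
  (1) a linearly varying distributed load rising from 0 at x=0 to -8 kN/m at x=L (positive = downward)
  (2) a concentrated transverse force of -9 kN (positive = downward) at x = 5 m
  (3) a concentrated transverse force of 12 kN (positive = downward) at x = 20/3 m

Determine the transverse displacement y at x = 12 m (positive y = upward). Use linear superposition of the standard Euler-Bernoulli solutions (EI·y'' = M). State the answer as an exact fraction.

Load 1 — triangular load w₀=-8 kN/m (0→w₀ over full span):
  y_1 = -w₀x(7L⁴-10L²x²+3x⁴)/(360LEI) = -(-8)·12·(7·20⁴-10·20²·12²+3·12⁴)/(360·20·100000) = 18944/234375 m
Load 2 — point force P=-9 kN at a=5 m (b=L-a=15):
  y_2 = -Pa(L-x)(2Lx-a²-x²)/(6LEI)  [x>a] = -(-9)·5·(20-12)·(2·20·12-5²-12²)/(6·20·100000) = 933/100000 m
Load 3 — point force P=12 kN at a=20/3 m (b=L-a=40/3):
  y_3 = -Pa(L-x)(2Lx-a²-x²)/(6LEI)  [x>a] = -12·(20/3)·(20-12)·(2·20·12-(20/3)²-12²)/(6·20·100000) = -1312/84375 m
Superposition: y = Σ y_i = 5036047/67500000 m ≈ 0.074608 m

y(12) = 5036047/67500000 m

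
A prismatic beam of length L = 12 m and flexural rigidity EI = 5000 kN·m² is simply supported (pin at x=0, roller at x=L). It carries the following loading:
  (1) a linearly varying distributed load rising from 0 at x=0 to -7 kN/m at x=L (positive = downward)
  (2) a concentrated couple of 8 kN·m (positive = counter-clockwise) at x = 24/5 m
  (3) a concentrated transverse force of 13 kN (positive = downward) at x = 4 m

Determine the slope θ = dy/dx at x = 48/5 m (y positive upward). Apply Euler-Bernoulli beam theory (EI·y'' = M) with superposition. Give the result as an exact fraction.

θ(48/5) = -91348/3515625 rad

Load 1 — triangular load w₀=-7 kN/m (0→w₀ over full span):
  θ_1 = -w₀(7L⁴-30L²x²+15x⁴)/(360LEI) = -(-7)·(7·12⁴-30·12²·(48/5)²+15·(48/5)⁴)/(360·12·5000) = -15897/390625 rad
Load 2 — applied couple M₀=8 kN·m at a=24/5 m (b=L-a=36/5):
  θ_2 = (M₀x²/(2L)-M₀(x-a)+C₁)/EI  [x>a] with C₁=M₀(3b²-L²)/(6L)=32/25 = (8·(48/5)²/(2·12)-8·((48/5)-(24/5))+(32/25))/5000 = -4/3125 rad
Load 3 — point force P=13 kN at a=4 m (b=L-a=8):
  θ_3 = -Pa(2L²-6Lx+3x²+a²)/(6LEI)  [x>a] = -13·4·(2·12²-6·12·(48/5)+3·(48/5)²+4²)/(6·12·5000) = 2249/140625 rad
Superposition: θ = Σ θ_i = -91348/3515625 rad ≈ -0.025983 rad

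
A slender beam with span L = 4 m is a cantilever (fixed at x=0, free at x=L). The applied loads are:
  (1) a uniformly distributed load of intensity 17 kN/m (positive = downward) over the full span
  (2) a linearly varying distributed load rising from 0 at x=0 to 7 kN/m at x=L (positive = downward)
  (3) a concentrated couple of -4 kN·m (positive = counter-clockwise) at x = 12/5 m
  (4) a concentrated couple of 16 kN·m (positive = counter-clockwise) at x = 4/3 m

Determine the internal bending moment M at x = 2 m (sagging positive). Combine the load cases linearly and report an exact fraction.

M(2) = -149/3 kN·m

Load 1 — uniform load w=17 kN/m over full span:
  M_1 = -w(L-x)²/2 = -17·(4-2)²/2 = -34 kN·m
Load 2 — triangular load w₀=7 kN/m (0→w₀ over full span):
  M_2 = w₀Lx/2 - w₀L²/3 - w₀x³/(6L) = 7·4·2/2 - 7·4²/3 - 7·2³/(6·4) = -35/3 kN·m
Load 3 — applied couple M₀=-4 kN·m at a=12/5 m (b=L-a=8/5):
  M_3 = M₀  [x≤a] = (-4) = -4 kN·m
Load 4 — applied couple M₀=16 kN·m at a=4/3 m (b=L-a=8/3):
  M_4 = 0  [x>a] = 0 kN·m
Superposition: M = Σ M_i = -149/3 kN·m ≈ -49.666667 kN·m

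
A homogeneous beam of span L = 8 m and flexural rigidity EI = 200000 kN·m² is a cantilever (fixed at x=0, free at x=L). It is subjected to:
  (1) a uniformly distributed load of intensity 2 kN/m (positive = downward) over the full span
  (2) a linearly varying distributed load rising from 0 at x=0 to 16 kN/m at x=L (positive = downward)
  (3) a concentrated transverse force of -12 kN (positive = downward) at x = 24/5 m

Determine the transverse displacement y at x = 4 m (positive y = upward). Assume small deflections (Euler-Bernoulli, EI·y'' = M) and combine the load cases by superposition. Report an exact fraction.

y(4) = -491/46875 m

Load 1 — uniform load w=2 kN/m over full span:
  y_1 = -wx²(x²-4Lx+6L²)/(24EI) = -2·4²·(4²-4·8·4+6·8²)/(24·200000) = -17/9375 m
Load 2 — triangular load w₀=16 kN/m (0→w₀ over full span):
  y_2 = (w₀Lx³/12-w₀L²x²/6-w₀x⁵/(120L))/EI = (16·8·4³/12-16·8²·4²/6-16·4⁵/(120·8))/200000 = -484/46875 m
Load 3 — point force P=-12 kN at a=24/5 m (b=L-a=16/5):
  y_3 = -Px²(3a-x)/(6EI)  [x≤a] = -(-12)·4²·(3·(24/5)-4)/(6·200000) = 26/15625 m
Superposition: y = Σ y_i = -491/46875 m ≈ -0.010475 m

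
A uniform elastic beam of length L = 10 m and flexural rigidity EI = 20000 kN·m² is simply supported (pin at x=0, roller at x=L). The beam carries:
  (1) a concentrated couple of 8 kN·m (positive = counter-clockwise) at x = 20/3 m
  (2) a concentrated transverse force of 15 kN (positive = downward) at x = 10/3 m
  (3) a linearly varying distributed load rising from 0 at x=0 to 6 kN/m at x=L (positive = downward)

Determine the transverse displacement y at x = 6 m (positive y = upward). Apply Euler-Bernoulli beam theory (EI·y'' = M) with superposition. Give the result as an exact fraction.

Load 1 — applied couple M₀=8 kN·m at a=20/3 m (b=L-a=10/3):
  y_1 = (M₀x³/(6L)+C₁x)/EI  [x≤a] with C₁=M₀(3b²-L²)/(6L)=-80/9 = (8·6³/(6·10)+(-80/9)·6)/20000 = -23/18750 m
Load 2 — point force P=15 kN at a=10/3 m (b=L-a=20/3):
  y_2 = -Pa(L-x)(2Lx-a²-x²)/(6LEI)  [x>a] = -15·(10/3)·(10-6)·(2·10·6-(10/3)²-6²)/(6·10·20000) = -41/3375 m
Load 3 — triangular load w₀=6 kN/m (0→w₀ over full span):
  y_3 = -w₀x(7L⁴-10L²x²+3x⁴)/(360LEI) = -6·6·(7·10⁴-10·10²·6²+3·6⁴)/(360·10·20000) = -296/15625 m
Superposition: y = Σ y_i = -27269/843750 m ≈ -0.032319 m

y(6) = -27269/843750 m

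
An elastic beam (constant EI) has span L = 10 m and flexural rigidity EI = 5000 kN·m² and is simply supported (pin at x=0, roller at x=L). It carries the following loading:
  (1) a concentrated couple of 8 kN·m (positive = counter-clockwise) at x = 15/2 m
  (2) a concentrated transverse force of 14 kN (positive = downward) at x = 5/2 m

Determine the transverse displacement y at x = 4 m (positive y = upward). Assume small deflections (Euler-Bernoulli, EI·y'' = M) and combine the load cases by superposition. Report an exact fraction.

y(4) = -9477/200000 m

Load 1 — applied couple M₀=8 kN·m at a=15/2 m (b=L-a=5/2):
  y_1 = (M₀x³/(6L)+C₁x)/EI  [x≤a] with C₁=M₀(3b²-L²)/(6L)=-65/6 = (8·4³/(6·10)+(-65/6)·4)/5000 = -87/12500 m
Load 2 — point force P=14 kN at a=5/2 m (b=L-a=15/2):
  y_2 = -Pa(L-x)(2Lx-a²-x²)/(6LEI)  [x>a] = -14·(5/2)·(10-4)·(2·10·4-(5/2)²-4²)/(6·10·5000) = -1617/40000 m
Superposition: y = Σ y_i = -9477/200000 m ≈ -0.047385 m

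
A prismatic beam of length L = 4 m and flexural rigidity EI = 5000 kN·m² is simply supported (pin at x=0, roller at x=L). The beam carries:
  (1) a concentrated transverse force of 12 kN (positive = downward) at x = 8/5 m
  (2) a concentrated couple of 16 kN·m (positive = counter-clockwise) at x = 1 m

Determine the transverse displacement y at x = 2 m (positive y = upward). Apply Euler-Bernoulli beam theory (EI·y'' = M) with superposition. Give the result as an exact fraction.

y(2) = -97/156250 m

Load 1 — point force P=12 kN at a=8/5 m (b=L-a=12/5):
  y_1 = -Pa(L-x)(2Lx-a²-x²)/(6LEI)  [x>a] = -12·(8/5)·(4-2)·(2·4·2-(8/5)²-2²)/(6·4·5000) = -236/78125 m
Load 2 — applied couple M₀=16 kN·m at a=1 m (b=L-a=3):
  y_2 = (M₀x³/(6L)-M₀(x-a)²/2+C₁x)/EI  [x>a] with C₁=M₀(3b²-L²)/(6L)=22/3 = (16·2³/(6·4)-16·(2-1)²/2+(22/3)·2)/5000 = 3/1250 m
Superposition: y = Σ y_i = -97/156250 m ≈ -0.000621 m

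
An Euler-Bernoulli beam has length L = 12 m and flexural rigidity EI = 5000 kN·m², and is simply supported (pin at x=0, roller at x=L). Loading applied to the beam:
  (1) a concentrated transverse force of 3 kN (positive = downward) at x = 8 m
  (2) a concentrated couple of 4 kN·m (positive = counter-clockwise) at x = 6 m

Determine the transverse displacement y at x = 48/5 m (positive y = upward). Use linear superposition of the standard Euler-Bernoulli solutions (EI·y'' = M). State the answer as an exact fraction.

Load 1 — point force P=3 kN at a=8 m (b=L-a=4):
  y_1 = -Pa(L-x)(2Lx-a²-x²)/(6LEI)  [x>a] = -3·8·(12-(48/5))·(2·12·(48/5)-8²-(48/5)²)/(6·12·5000) = -928/78125 m
Load 2 — applied couple M₀=4 kN·m at a=6 m (b=L-a=6):
  y_2 = (M₀x³/(6L)-M₀(x-a)²/2+C₁x)/EI  [x>a] with C₁=M₀(3b²-L²)/(6L)=-2 = (4·(48/5)³/(6·12)-4·((48/5)-6)²/2+(-2)·(48/5))/5000 = 63/78125 m
Superposition: y = Σ y_i = -173/15625 m ≈ -0.011072 m

y(48/5) = -173/15625 m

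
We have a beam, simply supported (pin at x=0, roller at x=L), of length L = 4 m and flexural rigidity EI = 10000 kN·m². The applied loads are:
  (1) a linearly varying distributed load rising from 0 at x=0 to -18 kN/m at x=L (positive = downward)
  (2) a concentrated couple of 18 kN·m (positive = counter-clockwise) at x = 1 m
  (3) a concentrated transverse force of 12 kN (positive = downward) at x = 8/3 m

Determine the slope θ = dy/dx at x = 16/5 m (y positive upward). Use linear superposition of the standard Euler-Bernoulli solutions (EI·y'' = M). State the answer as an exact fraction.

θ(16/5) = -1241821/675000000 rad

Load 1 — triangular load w₀=-18 kN/m (0→w₀ over full span):
  θ_1 = -w₀(7L⁴-30L²x²+15x⁴)/(360LEI) = -(-18)·(7·4⁴-30·4²·(16/5)²+15·(16/5)⁴)/(360·4·10000) = -757/390625 rad
Load 2 — applied couple M₀=18 kN·m at a=1 m (b=L-a=3):
  θ_2 = (M₀x²/(2L)-M₀(x-a)+C₁)/EI  [x>a] with C₁=M₀(3b²-L²)/(6L)=33/4 = (18·(16/5)²/(2·4)-18·((16/5)-1)+(33/4))/10000 = -831/1000000 rad
Load 3 — point force P=12 kN at a=8/3 m (b=L-a=4/3):
  θ_3 = -Pa(2L²-6Lx+3x²+a²)/(6LEI)  [x>a] = -12·(8/3)·(2·4²-6·4·(16/5)+3·(16/5)²+(8/3)²)/(6·4·10000) = 392/421875 rad
Superposition: θ = Σ θ_i = -1241821/675000000 rad ≈ -0.001840 rad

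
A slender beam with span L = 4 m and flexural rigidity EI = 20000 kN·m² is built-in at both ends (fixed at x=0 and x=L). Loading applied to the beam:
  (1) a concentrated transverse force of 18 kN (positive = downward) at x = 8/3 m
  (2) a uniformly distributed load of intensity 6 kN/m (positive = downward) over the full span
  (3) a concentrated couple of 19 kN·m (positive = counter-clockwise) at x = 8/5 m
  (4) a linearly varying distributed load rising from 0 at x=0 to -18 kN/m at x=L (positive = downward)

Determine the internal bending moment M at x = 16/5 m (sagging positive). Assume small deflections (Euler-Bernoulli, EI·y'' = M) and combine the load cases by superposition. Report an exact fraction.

Load 1 — point force P=18 kN at a=8/3 m (b=L-a=4/3):
  M_1 = Pa²(a+3b)(L-x)/L³ - Pa²b/L²  [x>a] = 18·(8/3)²·((8/3)+3·(4/3))·(4-(16/5))/4³ - 18·(8/3)²·(4/3)/4² = 0 kN·m
Load 2 — uniform load w=6 kN/m over full span:
  M_2 = wLx/2 - wL²/12 - wx²/2 = 6·4·(16/5)/2 - 6·4²/12 - 6·(16/5)²/2 = -8/25 kN·m
Load 3 — applied couple M₀=19 kN·m at a=8/5 m (b=L-a=12/5):
  M_3 = R_Ax - M_A - M₀  [x>a] with R_A=171/25, M_A=57/25 = (171/25)·(16/5) - (57/25) - 19 = 76/125 kN·m
Load 4 — triangular load w₀=-18 kN/m (0→w₀ over full span):
  M_4 = 3w₀Lx/20 - w₀L²/30 - w₀x³/(6L) = 3·(-18)·4·(16/5)/20 - (-18)·4²/30 - (-18)·(16/5)³/(6·4) = -48/125 kN·m
Superposition: M = Σ M_i = -12/125 kN·m ≈ -0.096000 kN·m

M(16/5) = -12/125 kN·m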